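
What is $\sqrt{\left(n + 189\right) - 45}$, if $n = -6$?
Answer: $\sqrt{138} \approx 11.747$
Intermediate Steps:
$\sqrt{\left(n + 189\right) - 45} = \sqrt{\left(-6 + 189\right) - 45} = \sqrt{183 - 45} = \sqrt{138}$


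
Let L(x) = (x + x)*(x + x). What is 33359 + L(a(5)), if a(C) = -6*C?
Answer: 36959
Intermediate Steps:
L(x) = 4*x**2 (L(x) = (2*x)*(2*x) = 4*x**2)
33359 + L(a(5)) = 33359 + 4*(-6*5)**2 = 33359 + 4*(-30)**2 = 33359 + 4*900 = 33359 + 3600 = 36959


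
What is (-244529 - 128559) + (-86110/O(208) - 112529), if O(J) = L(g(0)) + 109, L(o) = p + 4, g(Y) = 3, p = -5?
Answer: -26266373/54 ≈ -4.8641e+5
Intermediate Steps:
L(o) = -1 (L(o) = -5 + 4 = -1)
O(J) = 108 (O(J) = -1 + 109 = 108)
(-244529 - 128559) + (-86110/O(208) - 112529) = (-244529 - 128559) + (-86110/108 - 112529) = -373088 + (-86110*1/108 - 112529) = -373088 + (-43055/54 - 112529) = -373088 - 6119621/54 = -26266373/54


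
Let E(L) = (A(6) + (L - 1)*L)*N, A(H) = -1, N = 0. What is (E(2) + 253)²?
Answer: 64009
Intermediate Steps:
E(L) = 0 (E(L) = (-1 + (L - 1)*L)*0 = (-1 + (-1 + L)*L)*0 = (-1 + L*(-1 + L))*0 = 0)
(E(2) + 253)² = (0 + 253)² = 253² = 64009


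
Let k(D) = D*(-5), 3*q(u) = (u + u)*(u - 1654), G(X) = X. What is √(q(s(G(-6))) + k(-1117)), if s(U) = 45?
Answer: I*√42685 ≈ 206.6*I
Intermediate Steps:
q(u) = 2*u*(-1654 + u)/3 (q(u) = ((u + u)*(u - 1654))/3 = ((2*u)*(-1654 + u))/3 = (2*u*(-1654 + u))/3 = 2*u*(-1654 + u)/3)
k(D) = -5*D
√(q(s(G(-6))) + k(-1117)) = √((⅔)*45*(-1654 + 45) - 5*(-1117)) = √((⅔)*45*(-1609) + 5585) = √(-48270 + 5585) = √(-42685) = I*√42685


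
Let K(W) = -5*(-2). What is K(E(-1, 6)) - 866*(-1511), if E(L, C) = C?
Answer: 1308536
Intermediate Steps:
K(W) = 10
K(E(-1, 6)) - 866*(-1511) = 10 - 866*(-1511) = 10 + 1308526 = 1308536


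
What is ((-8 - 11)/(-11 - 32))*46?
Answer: 874/43 ≈ 20.326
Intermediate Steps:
((-8 - 11)/(-11 - 32))*46 = (-19/(-43))*46 = -1/43*(-19)*46 = (19/43)*46 = 874/43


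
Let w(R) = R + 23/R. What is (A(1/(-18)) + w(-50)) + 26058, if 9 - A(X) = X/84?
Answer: 983425237/37800 ≈ 26017.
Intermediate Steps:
A(X) = 9 - X/84
(A(1/(-18)) + w(-50)) + 26058 = ((9 - 1/84/(-18)) + (-50 + 23/(-50))) + 26058 = ((9 - 1/84*(-1/18)) + (-50 + 23*(-1/50))) + 26058 = ((9 + 1/1512) + (-50 - 23/50)) + 26058 = (13609/1512 - 2523/50) + 26058 = -1567163/37800 + 26058 = 983425237/37800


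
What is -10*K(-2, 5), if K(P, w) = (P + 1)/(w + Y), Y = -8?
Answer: -10/3 ≈ -3.3333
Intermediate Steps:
K(P, w) = (1 + P)/(-8 + w) (K(P, w) = (P + 1)/(w - 8) = (1 + P)/(-8 + w))
-10*K(-2, 5) = -10*(1 - 2)/(-8 + 5) = -10*(-1)/(-3) = -(-10)*(-1)/3 = -10*1/3 = -10/3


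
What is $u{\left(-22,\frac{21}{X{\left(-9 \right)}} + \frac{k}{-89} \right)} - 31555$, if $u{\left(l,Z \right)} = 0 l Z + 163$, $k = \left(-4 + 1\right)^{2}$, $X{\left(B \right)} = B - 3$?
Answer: $-31392$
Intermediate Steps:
$X{\left(B \right)} = -3 + B$
$k = 9$ ($k = \left(-3\right)^{2} = 9$)
$u{\left(l,Z \right)} = 163$ ($u{\left(l,Z \right)} = 0 Z + 163 = 0 + 163 = 163$)
$u{\left(-22,\frac{21}{X{\left(-9 \right)}} + \frac{k}{-89} \right)} - 31555 = 163 - 31555 = -31392$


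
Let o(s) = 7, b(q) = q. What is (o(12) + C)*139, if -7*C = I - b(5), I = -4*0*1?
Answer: 7506/7 ≈ 1072.3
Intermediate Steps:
I = 0 (I = 0*1 = 0)
C = 5/7 (C = -(0 - 1*5)/7 = -(0 - 5)/7 = -⅐*(-5) = 5/7 ≈ 0.71429)
(o(12) + C)*139 = (7 + 5/7)*139 = (54/7)*139 = 7506/7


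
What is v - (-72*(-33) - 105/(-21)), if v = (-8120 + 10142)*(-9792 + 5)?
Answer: -19791695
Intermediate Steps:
v = -19789314 (v = 2022*(-9787) = -19789314)
v - (-72*(-33) - 105/(-21)) = -19789314 - (-72*(-33) - 105/(-21)) = -19789314 - (2376 - 105*(-1/21)) = -19789314 - (2376 + 5) = -19789314 - 1*2381 = -19789314 - 2381 = -19791695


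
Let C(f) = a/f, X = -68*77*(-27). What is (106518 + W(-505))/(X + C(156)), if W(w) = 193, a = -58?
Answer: 8323458/11026987 ≈ 0.75483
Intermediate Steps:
X = 141372 (X = -5236*(-27) = 141372)
C(f) = -58/f
(106518 + W(-505))/(X + C(156)) = (106518 + 193)/(141372 - 58/156) = 106711/(141372 - 58*1/156) = 106711/(141372 - 29/78) = 106711/(11026987/78) = 106711*(78/11026987) = 8323458/11026987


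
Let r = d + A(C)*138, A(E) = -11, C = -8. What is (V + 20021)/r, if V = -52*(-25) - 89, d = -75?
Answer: -21232/1593 ≈ -13.328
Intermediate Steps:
V = 1211 (V = 1300 - 89 = 1211)
r = -1593 (r = -75 - 11*138 = -75 - 1518 = -1593)
(V + 20021)/r = (1211 + 20021)/(-1593) = 21232*(-1/1593) = -21232/1593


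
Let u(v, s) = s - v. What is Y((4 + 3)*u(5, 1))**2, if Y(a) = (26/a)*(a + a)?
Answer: 2704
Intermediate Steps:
Y(a) = 52 (Y(a) = (26/a)*(2*a) = 52)
Y((4 + 3)*u(5, 1))**2 = 52**2 = 2704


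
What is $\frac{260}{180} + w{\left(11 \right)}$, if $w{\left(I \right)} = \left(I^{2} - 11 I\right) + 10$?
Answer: $\frac{103}{9} \approx 11.444$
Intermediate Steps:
$w{\left(I \right)} = 10 + I^{2} - 11 I$
$\frac{260}{180} + w{\left(11 \right)} = \frac{260}{180} + \left(10 + 11^{2} - 121\right) = 260 \cdot \frac{1}{180} + \left(10 + 121 - 121\right) = \frac{13}{9} + 10 = \frac{103}{9}$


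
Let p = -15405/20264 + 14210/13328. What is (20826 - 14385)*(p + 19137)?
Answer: 312226161036/2533 ≈ 1.2326e+8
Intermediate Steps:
p = 775/2533 (p = -15405*1/20264 + 14210*(1/13328) = -15405/20264 + 145/136 = 775/2533 ≈ 0.30596)
(20826 - 14385)*(p + 19137) = (20826 - 14385)*(775/2533 + 19137) = 6441*(48474796/2533) = 312226161036/2533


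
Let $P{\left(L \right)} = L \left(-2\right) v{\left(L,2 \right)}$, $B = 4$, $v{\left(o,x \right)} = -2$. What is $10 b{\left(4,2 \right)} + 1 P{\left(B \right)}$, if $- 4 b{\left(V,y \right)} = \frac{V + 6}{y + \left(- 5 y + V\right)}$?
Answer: $\frac{89}{4} \approx 22.25$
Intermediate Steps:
$P{\left(L \right)} = 4 L$ ($P{\left(L \right)} = L \left(-2\right) \left(-2\right) = - 2 L \left(-2\right) = 4 L$)
$b{\left(V,y \right)} = - \frac{6 + V}{4 \left(V - 4 y\right)}$ ($b{\left(V,y \right)} = - \frac{\left(V + 6\right) \frac{1}{y + \left(- 5 y + V\right)}}{4} = - \frac{\left(6 + V\right) \frac{1}{y + \left(V - 5 y\right)}}{4} = - \frac{\left(6 + V\right) \frac{1}{V - 4 y}}{4} = - \frac{\frac{1}{V - 4 y} \left(6 + V\right)}{4} = - \frac{6 + V}{4 \left(V - 4 y\right)}$)
$10 b{\left(4,2 \right)} + 1 P{\left(B \right)} = 10 \frac{6 + 4}{4 \left(\left(-1\right) 4 + 4 \cdot 2\right)} + 1 \cdot 4 \cdot 4 = 10 \cdot \frac{1}{4} \frac{1}{-4 + 8} \cdot 10 + 1 \cdot 16 = 10 \cdot \frac{1}{4} \cdot \frac{1}{4} \cdot 10 + 16 = 10 \cdot \frac{5}{8} + 16 = \frac{25}{4} + 16 = \frac{89}{4}$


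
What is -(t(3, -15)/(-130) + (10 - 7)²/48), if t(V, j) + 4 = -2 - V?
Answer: -267/1040 ≈ -0.25673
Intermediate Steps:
t(V, j) = -6 - V (t(V, j) = -4 + (-2 - V) = -6 - V)
-(t(3, -15)/(-130) + (10 - 7)²/48) = -((-6 - 1*3)/(-130) + (10 - 7)²/48) = -((-6 - 3)*(-1/130) + 3²*(1/48)) = -(-9*(-1/130) + 9*(1/48)) = -(9/130 + 3/16) = -1*267/1040 = -267/1040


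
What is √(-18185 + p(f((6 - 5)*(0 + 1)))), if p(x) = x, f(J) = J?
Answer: 2*I*√4546 ≈ 134.85*I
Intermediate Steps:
√(-18185 + p(f((6 - 5)*(0 + 1)))) = √(-18185 + (6 - 5)*(0 + 1)) = √(-18185 + 1*1) = √(-18185 + 1) = √(-18184) = 2*I*√4546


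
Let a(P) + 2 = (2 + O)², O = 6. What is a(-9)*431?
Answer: 26722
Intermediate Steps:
a(P) = 62 (a(P) = -2 + (2 + 6)² = -2 + 8² = -2 + 64 = 62)
a(-9)*431 = 62*431 = 26722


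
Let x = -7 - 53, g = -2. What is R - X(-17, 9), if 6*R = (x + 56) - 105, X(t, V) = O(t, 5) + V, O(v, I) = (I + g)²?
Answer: -217/6 ≈ -36.167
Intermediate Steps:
x = -60
O(v, I) = (-2 + I)² (O(v, I) = (I - 2)² = (-2 + I)²)
X(t, V) = 9 + V (X(t, V) = (-2 + 5)² + V = 3² + V = 9 + V)
R = -109/6 (R = ((-60 + 56) - 105)/6 = (-4 - 105)/6 = (⅙)*(-109) = -109/6 ≈ -18.167)
R - X(-17, 9) = -109/6 - (9 + 9) = -109/6 - 1*18 = -109/6 - 18 = -217/6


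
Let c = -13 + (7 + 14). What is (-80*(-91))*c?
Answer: 58240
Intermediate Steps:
c = 8 (c = -13 + 21 = 8)
(-80*(-91))*c = -80*(-91)*8 = 7280*8 = 58240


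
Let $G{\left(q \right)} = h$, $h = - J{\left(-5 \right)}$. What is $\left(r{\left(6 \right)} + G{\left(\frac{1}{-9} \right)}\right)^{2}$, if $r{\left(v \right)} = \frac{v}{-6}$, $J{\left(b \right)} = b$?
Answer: $16$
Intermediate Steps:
$r{\left(v \right)} = - \frac{v}{6}$ ($r{\left(v \right)} = v \left(- \frac{1}{6}\right) = - \frac{v}{6}$)
$h = 5$ ($h = \left(-1\right) \left(-5\right) = 5$)
$G{\left(q \right)} = 5$
$\left(r{\left(6 \right)} + G{\left(\frac{1}{-9} \right)}\right)^{2} = \left(\left(- \frac{1}{6}\right) 6 + 5\right)^{2} = \left(-1 + 5\right)^{2} = 4^{2} = 16$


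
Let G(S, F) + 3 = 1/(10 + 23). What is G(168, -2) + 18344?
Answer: 605254/33 ≈ 18341.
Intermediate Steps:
G(S, F) = -98/33 (G(S, F) = -3 + 1/(10 + 23) = -3 + 1/33 = -98/33)
G(168, -2) + 18344 = -98/33 + 18344 = 605254/33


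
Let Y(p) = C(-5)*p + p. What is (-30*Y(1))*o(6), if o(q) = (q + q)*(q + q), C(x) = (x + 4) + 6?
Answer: -25920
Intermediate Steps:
C(x) = 10 + x (C(x) = (4 + x) + 6 = 10 + x)
Y(p) = 6*p (Y(p) = (10 - 5)*p + p = 5*p + p = 6*p)
o(q) = 4*q**2 (o(q) = (2*q)*(2*q) = 4*q**2)
(-30*Y(1))*o(6) = (-180)*(4*6**2) = (-30*6)*(4*36) = -180*144 = -25920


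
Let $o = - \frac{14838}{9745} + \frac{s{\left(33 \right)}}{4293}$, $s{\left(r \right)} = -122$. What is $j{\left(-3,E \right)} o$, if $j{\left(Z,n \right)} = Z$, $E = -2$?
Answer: $\frac{64888424}{13945095} \approx 4.6531$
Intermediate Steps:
$o = - \frac{64888424}{41835285}$ ($o = - \frac{14838}{9745} - \frac{122}{4293} = - \frac{64888424}{41835285} \approx -1.551$)
$j{\left(-3,E \right)} o = \left(-3\right) \left(- \frac{64888424}{41835285}\right) = \frac{64888424}{13945095}$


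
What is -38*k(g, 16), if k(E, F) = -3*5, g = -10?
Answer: 570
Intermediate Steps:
k(E, F) = -15
-38*k(g, 16) = -38*(-15) = 570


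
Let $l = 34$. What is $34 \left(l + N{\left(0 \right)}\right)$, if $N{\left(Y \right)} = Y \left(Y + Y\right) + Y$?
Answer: $1156$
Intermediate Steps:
$N{\left(Y \right)} = Y + 2 Y^{2}$ ($N{\left(Y \right)} = Y 2 Y + Y = 2 Y^{2} + Y = Y + 2 Y^{2}$)
$34 \left(l + N{\left(0 \right)}\right) = 34 \left(34 + 0 \left(1 + 2 \cdot 0\right)\right) = 34 \left(34 + 0 \left(1 + 0\right)\right) = 34 \left(34 + 0 \cdot 1\right) = 34 \left(34 + 0\right) = 34 \cdot 34 = 1156$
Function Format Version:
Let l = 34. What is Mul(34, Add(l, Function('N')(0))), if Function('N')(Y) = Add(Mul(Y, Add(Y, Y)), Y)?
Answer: 1156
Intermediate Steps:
Function('N')(Y) = Add(Y, Mul(2, Pow(Y, 2))) (Function('N')(Y) = Add(Mul(Y, Mul(2, Y)), Y) = Add(Mul(2, Pow(Y, 2)), Y) = Add(Y, Mul(2, Pow(Y, 2))))
Mul(34, Add(l, Function('N')(0))) = Mul(34, Add(34, Mul(0, Add(1, Mul(2, 0))))) = Mul(34, Add(34, Mul(0, Add(1, 0)))) = Mul(34, Add(34, Mul(0, 1))) = Mul(34, Add(34, 0)) = Mul(34, 34) = 1156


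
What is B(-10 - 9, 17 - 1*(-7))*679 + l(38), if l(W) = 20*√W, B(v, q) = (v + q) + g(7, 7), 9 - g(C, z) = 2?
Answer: 8148 + 20*√38 ≈ 8271.3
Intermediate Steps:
g(C, z) = 7 (g(C, z) = 9 - 1*2 = 9 - 2 = 7)
B(v, q) = 7 + q + v (B(v, q) = (v + q) + 7 = (q + v) + 7 = 7 + q + v)
B(-10 - 9, 17 - 1*(-7))*679 + l(38) = (7 + (17 - 1*(-7)) + (-10 - 9))*679 + 20*√38 = (7 + (17 + 7) - 19)*679 + 20*√38 = (7 + 24 - 19)*679 + 20*√38 = 12*679 + 20*√38 = 8148 + 20*√38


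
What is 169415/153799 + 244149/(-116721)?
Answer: -5925194612/5983857693 ≈ -0.99020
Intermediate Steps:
169415/153799 + 244149/(-116721) = 169415*(1/153799) + 244149*(-1/116721) = 169415/153799 - 81383/38907 = -5925194612/5983857693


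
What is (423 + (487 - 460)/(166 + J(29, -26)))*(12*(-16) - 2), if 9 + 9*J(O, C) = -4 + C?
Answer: -410472/5 ≈ -82094.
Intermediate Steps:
J(O, C) = -13/9 + C/9 (J(O, C) = -1 + (-4 + C)/9 = -1 + (-4/9 + C/9) = -13/9 + C/9)
(423 + (487 - 460)/(166 + J(29, -26)))*(12*(-16) - 2) = (423 + (487 - 460)/(166 + (-13/9 + (⅑)*(-26))))*(12*(-16) - 2) = (423 + 27/(166 + (-13/9 - 26/9)))*(-192 - 2) = (423 + 27/(166 - 13/3))*(-194) = (423 + 27/(485/3))*(-194) = (423 + 27*(3/485))*(-194) = (423 + 81/485)*(-194) = (205236/485)*(-194) = -410472/5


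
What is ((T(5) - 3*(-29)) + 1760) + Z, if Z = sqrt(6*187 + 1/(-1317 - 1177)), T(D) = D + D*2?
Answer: 1862 + sqrt(6978877898)/2494 ≈ 1895.5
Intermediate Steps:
T(D) = 3*D (T(D) = D + 2*D = 3*D)
Z = sqrt(6978877898)/2494 (Z = sqrt(1122 + 1/(-2494)) = sqrt(1122 - 1/2494) = sqrt(2798267/2494) = sqrt(6978877898)/2494 ≈ 33.496)
((T(5) - 3*(-29)) + 1760) + Z = ((3*5 - 3*(-29)) + 1760) + sqrt(6978877898)/2494 = ((15 + 87) + 1760) + sqrt(6978877898)/2494 = (102 + 1760) + sqrt(6978877898)/2494 = 1862 + sqrt(6978877898)/2494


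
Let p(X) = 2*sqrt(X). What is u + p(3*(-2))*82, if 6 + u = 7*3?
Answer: 15 + 164*I*sqrt(6) ≈ 15.0 + 401.72*I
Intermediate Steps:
u = 15 (u = -6 + 7*3 = -6 + 21 = 15)
u + p(3*(-2))*82 = 15 + (2*sqrt(3*(-2)))*82 = 15 + (2*sqrt(-6))*82 = 15 + (2*(I*sqrt(6)))*82 = 15 + (2*I*sqrt(6))*82 = 15 + 164*I*sqrt(6)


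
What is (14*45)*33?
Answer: 20790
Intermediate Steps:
(14*45)*33 = 630*33 = 20790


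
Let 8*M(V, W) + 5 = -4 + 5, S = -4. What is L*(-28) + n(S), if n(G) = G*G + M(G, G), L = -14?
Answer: 815/2 ≈ 407.50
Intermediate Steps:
M(V, W) = -1/2 (M(V, W) = -5/8 + (-4 + 5)/8 = -5/8 + (1/8)*1 = -5/8 + 1/8 = -1/2)
n(G) = -1/2 + G**2 (n(G) = G*G - 1/2 = G**2 - 1/2 = -1/2 + G**2)
L*(-28) + n(S) = -14*(-28) + (-1/2 + (-4)**2) = 392 + (-1/2 + 16) = 392 + 31/2 = 815/2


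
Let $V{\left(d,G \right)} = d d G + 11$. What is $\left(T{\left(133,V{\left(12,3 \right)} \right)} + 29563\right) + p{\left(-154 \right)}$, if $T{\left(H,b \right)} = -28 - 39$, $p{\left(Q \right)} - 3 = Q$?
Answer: $29345$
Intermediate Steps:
$V{\left(d,G \right)} = 11 + G d^{2}$ ($V{\left(d,G \right)} = d^{2} G + 11 = G d^{2} + 11 = 11 + G d^{2}$)
$p{\left(Q \right)} = 3 + Q$
$T{\left(H,b \right)} = -67$ ($T{\left(H,b \right)} = -28 - 39 = -67$)
$\left(T{\left(133,V{\left(12,3 \right)} \right)} + 29563\right) + p{\left(-154 \right)} = \left(-67 + 29563\right) + \left(3 - 154\right) = 29496 - 151 = 29345$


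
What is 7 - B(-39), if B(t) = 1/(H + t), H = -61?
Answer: 701/100 ≈ 7.0100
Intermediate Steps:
B(t) = 1/(-61 + t)
7 - B(-39) = 7 - 1/(-61 - 39) = 7 - 1/(-100) = 7 - 1*(-1/100) = 7 + 1/100 = 701/100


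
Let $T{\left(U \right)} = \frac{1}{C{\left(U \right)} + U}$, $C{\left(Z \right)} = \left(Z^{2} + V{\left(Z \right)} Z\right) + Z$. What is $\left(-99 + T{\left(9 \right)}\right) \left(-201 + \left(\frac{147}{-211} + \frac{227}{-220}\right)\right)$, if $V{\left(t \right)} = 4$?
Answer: $\frac{31441005037}{1566675} \approx 20069.0$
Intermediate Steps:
$C{\left(Z \right)} = Z^{2} + 5 Z$ ($C{\left(Z \right)} = \left(Z^{2} + 4 Z\right) + Z = Z^{2} + 5 Z$)
$T{\left(U \right)} = \frac{1}{U + U \left(5 + U\right)}$ ($T{\left(U \right)} = \frac{1}{U \left(5 + U\right) + U} = \frac{1}{U + U \left(5 + U\right)}$)
$\left(-99 + T{\left(9 \right)}\right) \left(-201 + \left(\frac{147}{-211} + \frac{227}{-220}\right)\right) = \left(-99 + \frac{1}{9 \left(6 + 9\right)}\right) \left(-201 + \left(\frac{147}{-211} + \frac{227}{-220}\right)\right) = \left(-99 + \frac{1}{9 \cdot 15}\right) \left(-201 + \left(147 \left(- \frac{1}{211}\right) + 227 \left(- \frac{1}{220}\right)\right)\right) = \left(-99 + \frac{1}{9} \cdot \frac{1}{15}\right) \left(-201 - \frac{80237}{46420}\right) = \left(-99 + \frac{1}{135}\right) \left(-201 - \frac{80237}{46420}\right) = \left(- \frac{13364}{135}\right) \left(- \frac{9410657}{46420}\right) = \frac{31441005037}{1566675}$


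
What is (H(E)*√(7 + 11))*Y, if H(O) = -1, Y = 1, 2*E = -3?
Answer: -3*√2 ≈ -4.2426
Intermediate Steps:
E = -3/2 (E = (½)*(-3) = -3/2 ≈ -1.5000)
(H(E)*√(7 + 11))*Y = -√(7 + 11)*1 = -√18*1 = -3*√2*1 = -3*√2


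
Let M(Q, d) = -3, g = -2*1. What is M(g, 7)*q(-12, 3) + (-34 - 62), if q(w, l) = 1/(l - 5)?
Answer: -189/2 ≈ -94.500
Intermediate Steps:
g = -2
q(w, l) = 1/(-5 + l)
M(g, 7)*q(-12, 3) + (-34 - 62) = -3/(-5 + 3) + (-34 - 62) = -3/(-2) - 96 = -3*(-½) - 96 = 3/2 - 96 = -189/2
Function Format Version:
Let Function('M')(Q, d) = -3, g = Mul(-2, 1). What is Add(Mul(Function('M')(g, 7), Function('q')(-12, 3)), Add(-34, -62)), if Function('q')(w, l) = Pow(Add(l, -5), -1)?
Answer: Rational(-189, 2) ≈ -94.500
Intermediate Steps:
g = -2
Function('q')(w, l) = Pow(Add(-5, l), -1)
Add(Mul(Function('M')(g, 7), Function('q')(-12, 3)), Add(-34, -62)) = Add(Mul(-3, Pow(Add(-5, 3), -1)), Add(-34, -62)) = Add(Mul(-3, Pow(-2, -1)), -96) = Add(Mul(-3, Rational(-1, 2)), -96) = Add(Rational(3, 2), -96) = Rational(-189, 2)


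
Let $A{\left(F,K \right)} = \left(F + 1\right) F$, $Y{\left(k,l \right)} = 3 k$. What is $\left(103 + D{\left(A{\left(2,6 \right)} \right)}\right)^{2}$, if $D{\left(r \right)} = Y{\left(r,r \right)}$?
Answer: $14641$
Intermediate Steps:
$A{\left(F,K \right)} = F \left(1 + F\right)$ ($A{\left(F,K \right)} = \left(1 + F\right) F = F \left(1 + F\right)$)
$D{\left(r \right)} = 3 r$
$\left(103 + D{\left(A{\left(2,6 \right)} \right)}\right)^{2} = \left(103 + 3 \cdot 2 \left(1 + 2\right)\right)^{2} = \left(103 + 3 \cdot 2 \cdot 3\right)^{2} = \left(103 + 3 \cdot 6\right)^{2} = \left(103 + 18\right)^{2} = 121^{2} = 14641$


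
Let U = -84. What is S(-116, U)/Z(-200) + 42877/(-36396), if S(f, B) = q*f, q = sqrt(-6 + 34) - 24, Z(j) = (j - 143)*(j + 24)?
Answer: -155442017/137322108 - 29*sqrt(7)/7546 ≈ -1.1421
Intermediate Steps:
Z(j) = (-143 + j)*(24 + j)
q = -24 + 2*sqrt(7) (q = sqrt(28) - 24 = 2*sqrt(7) - 24 = -24 + 2*sqrt(7) ≈ -18.708)
S(f, B) = f*(-24 + 2*sqrt(7)) (S(f, B) = (-24 + 2*sqrt(7))*f = f*(-24 + 2*sqrt(7)))
S(-116, U)/Z(-200) + 42877/(-36396) = (2*(-116)*(-12 + sqrt(7)))/(-3432 + (-200)**2 - 119*(-200)) + 42877/(-36396) = (2784 - 232*sqrt(7))/(-3432 + 40000 + 23800) + 42877*(-1/36396) = (2784 - 232*sqrt(7))/60368 - 42877/36396 = (2784 - 232*sqrt(7))*(1/60368) - 42877/36396 = (174/3773 - 29*sqrt(7)/7546) - 42877/36396 = -155442017/137322108 - 29*sqrt(7)/7546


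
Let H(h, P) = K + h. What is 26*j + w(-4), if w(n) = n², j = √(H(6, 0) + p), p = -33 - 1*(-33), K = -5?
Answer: 42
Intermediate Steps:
H(h, P) = -5 + h
p = 0 (p = -33 + 33 = 0)
j = 1 (j = √((-5 + 6) + 0) = √(1 + 0) = √1 = 1)
26*j + w(-4) = 26*1 + (-4)² = 26 + 16 = 42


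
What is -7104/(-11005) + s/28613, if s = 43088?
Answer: 307792/143065 ≈ 2.1514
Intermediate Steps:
-7104/(-11005) + s/28613 = -7104/(-11005) + 43088/28613 = -7104*(-1/11005) + 43088*(1/28613) = 7104/11005 + 43088/28613 = 307792/143065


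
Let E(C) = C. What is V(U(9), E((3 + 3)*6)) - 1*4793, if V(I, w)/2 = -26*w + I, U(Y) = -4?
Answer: -6673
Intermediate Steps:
V(I, w) = -52*w + 2*I (V(I, w) = 2*(-26*w + I) = 2*(I - 26*w) = -52*w + 2*I)
V(U(9), E((3 + 3)*6)) - 1*4793 = (-52*(3 + 3)*6 + 2*(-4)) - 1*4793 = (-312*6 - 8) - 4793 = (-52*36 - 8) - 4793 = (-1872 - 8) - 4793 = -1880 - 4793 = -6673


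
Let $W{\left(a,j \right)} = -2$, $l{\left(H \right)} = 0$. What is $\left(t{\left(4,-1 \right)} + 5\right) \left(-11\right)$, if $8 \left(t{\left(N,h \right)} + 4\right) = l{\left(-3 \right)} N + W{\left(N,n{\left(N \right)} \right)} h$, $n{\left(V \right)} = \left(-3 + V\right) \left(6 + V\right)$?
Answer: $- \frac{55}{4} \approx -13.75$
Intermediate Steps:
$t{\left(N,h \right)} = -4 - \frac{h}{4}$ ($t{\left(N,h \right)} = -4 + \frac{0 N - 2 h}{8} = -4 + \frac{0 - 2 h}{8} = -4 + \frac{\left(-2\right) h}{8} = -4 - \frac{h}{4}$)
$\left(t{\left(4,-1 \right)} + 5\right) \left(-11\right) = \left(\left(-4 - - \frac{1}{4}\right) + 5\right) \left(-11\right) = \left(\left(-4 + \frac{1}{4}\right) + 5\right) \left(-11\right) = \left(- \frac{15}{4} + 5\right) \left(-11\right) = \frac{5}{4} \left(-11\right) = - \frac{55}{4}$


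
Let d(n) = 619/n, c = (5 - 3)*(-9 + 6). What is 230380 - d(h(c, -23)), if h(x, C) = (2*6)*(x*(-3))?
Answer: 49761461/216 ≈ 2.3038e+5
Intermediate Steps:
c = -6 (c = 2*(-3) = -6)
h(x, C) = -36*x (h(x, C) = 12*(-3*x) = -36*x)
230380 - d(h(c, -23)) = 230380 - 619/((-36*(-6))) = 230380 - 619/216 = 49761461/216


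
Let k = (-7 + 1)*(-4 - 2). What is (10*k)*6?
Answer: 2160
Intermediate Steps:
k = 36 (k = -6*(-6) = 36)
(10*k)*6 = (10*36)*6 = 360*6 = 2160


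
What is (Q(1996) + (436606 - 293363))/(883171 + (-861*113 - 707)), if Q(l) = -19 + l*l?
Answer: 4127240/785171 ≈ 5.2565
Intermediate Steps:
Q(l) = -19 + l²
(Q(1996) + (436606 - 293363))/(883171 + (-861*113 - 707)) = ((-19 + 1996²) + (436606 - 293363))/(883171 + (-861*113 - 707)) = ((-19 + 3984016) + 143243)/(883171 + (-97293 - 707)) = (3983997 + 143243)/(883171 - 98000) = 4127240/785171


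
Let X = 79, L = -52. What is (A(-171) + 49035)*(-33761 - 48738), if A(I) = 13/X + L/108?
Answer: -8628651176521/2133 ≈ -4.0453e+9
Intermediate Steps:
A(I) = -676/2133 (A(I) = 13/79 - 52/108 = 13*(1/79) - 52*1/108 = 13/79 - 13/27 = -676/2133)
(A(-171) + 49035)*(-33761 - 48738) = (-676/2133 + 49035)*(-33761 - 48738) = (104590979/2133)*(-82499) = -8628651176521/2133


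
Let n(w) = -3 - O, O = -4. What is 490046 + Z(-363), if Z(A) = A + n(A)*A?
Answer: 489320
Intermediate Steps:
n(w) = 1 (n(w) = -3 - 1*(-4) = -3 + 4 = 1)
Z(A) = 2*A (Z(A) = A + 1*A = A + A = 2*A)
490046 + Z(-363) = 490046 + 2*(-363) = 490046 - 726 = 489320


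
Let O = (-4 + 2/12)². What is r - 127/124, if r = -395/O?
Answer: -1830463/65596 ≈ -27.905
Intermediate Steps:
O = 529/36 (O = (-4 + 2*(1/12))² = (-4 + ⅙)² = (-23/6)² = 529/36 ≈ 14.694)
r = -14220/529 (r = -395/529/36 = -395*36/529 = -14220/529 ≈ -26.881)
r - 127/124 = -14220/529 - 127/124 = -1830463/65596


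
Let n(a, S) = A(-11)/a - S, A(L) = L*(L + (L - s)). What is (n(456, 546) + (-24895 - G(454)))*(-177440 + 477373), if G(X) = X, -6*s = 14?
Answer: -10624739911363/1368 ≈ -7.7666e+9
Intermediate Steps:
s = -7/3 (s = -⅙*14 = -7/3 ≈ -2.3333)
A(L) = L*(7/3 + 2*L) (A(L) = L*(L + (L - 1*(-7/3))) = L*(L + (L + 7/3)) = L*(L + (7/3 + L)) = L*(7/3 + 2*L))
n(a, S) = -S + 649/(3*a) (n(a, S) = ((⅓)*(-11)*(7 + 6*(-11)))/a - S = ((⅓)*(-11)*(7 - 66))/a - S = ((⅓)*(-11)*(-59))/a - S = 649/(3*a) - S = -S + 649/(3*a))
(n(456, 546) + (-24895 - G(454)))*(-177440 + 477373) = ((-1*546 + (649/3)/456) + (-24895 - 1*454))*(-177440 + 477373) = ((-546 + (649/3)*(1/456)) + (-24895 - 454))*299933 = ((-546 + 649/1368) - 25349)*299933 = (-746279/1368 - 25349)*299933 = -35423711/1368*299933 = -10624739911363/1368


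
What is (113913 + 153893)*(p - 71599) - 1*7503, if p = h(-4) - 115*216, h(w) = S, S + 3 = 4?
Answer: -25826682531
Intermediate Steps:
S = 1 (S = -3 + 4 = 1)
h(w) = 1
p = -24839 (p = 1 - 115*216 = 1 - 24840 = -24839)
(113913 + 153893)*(p - 71599) - 1*7503 = (113913 + 153893)*(-24839 - 71599) - 1*7503 = 267806*(-96438) - 7503 = -25826675028 - 7503 = -25826682531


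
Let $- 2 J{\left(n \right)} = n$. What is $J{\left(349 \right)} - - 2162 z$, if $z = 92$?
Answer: $\frac{397459}{2} \approx 1.9873 \cdot 10^{5}$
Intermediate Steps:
$J{\left(n \right)} = - \frac{n}{2}$
$J{\left(349 \right)} - - 2162 z = \left(- \frac{1}{2}\right) 349 - \left(-2162\right) 92 = - \frac{349}{2} - -198904 = - \frac{349}{2} + 198904 = \frac{397459}{2}$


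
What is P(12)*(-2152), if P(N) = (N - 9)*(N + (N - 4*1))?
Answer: -129120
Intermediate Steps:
P(N) = (-9 + N)*(-4 + 2*N) (P(N) = (-9 + N)*(N + (N - 4)) = (-9 + N)*(N + (-4 + N)) = (-9 + N)*(-4 + 2*N))
P(12)*(-2152) = (36 - 22*12 + 2*12²)*(-2152) = (36 - 264 + 2*144)*(-2152) = (36 - 264 + 288)*(-2152) = 60*(-2152) = -129120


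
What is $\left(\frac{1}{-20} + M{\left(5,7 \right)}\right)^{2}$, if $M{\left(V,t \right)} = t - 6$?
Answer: $\frac{361}{400} \approx 0.9025$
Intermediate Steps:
$M{\left(V,t \right)} = -6 + t$ ($M{\left(V,t \right)} = t - 6 = -6 + t$)
$\left(\frac{1}{-20} + M{\left(5,7 \right)}\right)^{2} = \left(\frac{1}{-20} + \left(-6 + 7\right)\right)^{2} = \left(- \frac{1}{20} + 1\right)^{2} = \left(\frac{19}{20}\right)^{2} = \frac{361}{400}$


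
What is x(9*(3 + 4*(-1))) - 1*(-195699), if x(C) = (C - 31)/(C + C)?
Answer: 1761311/9 ≈ 1.9570e+5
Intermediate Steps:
x(C) = (-31 + C)/(2*C) (x(C) = (-31 + C)/((2*C)) = (-31 + C)*(1/(2*C)) = (-31 + C)/(2*C))
x(9*(3 + 4*(-1))) - 1*(-195699) = (-31 + 9*(3 + 4*(-1)))/(2*((9*(3 + 4*(-1))))) - 1*(-195699) = (-31 + 9*(3 - 4))/(2*((9*(3 - 4)))) + 195699 = (-31 + 9*(-1))/(2*((9*(-1)))) + 195699 = (½)*(-31 - 9)/(-9) + 195699 = (½)*(-⅑)*(-40) + 195699 = 20/9 + 195699 = 1761311/9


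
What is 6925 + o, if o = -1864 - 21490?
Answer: -16429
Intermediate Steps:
o = -23354
6925 + o = 6925 - 23354 = -16429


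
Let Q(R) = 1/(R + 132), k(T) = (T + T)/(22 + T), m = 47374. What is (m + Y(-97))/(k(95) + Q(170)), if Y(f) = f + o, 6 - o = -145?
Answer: 1675820952/57497 ≈ 29146.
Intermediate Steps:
o = 151 (o = 6 - 1*(-145) = 6 + 145 = 151)
k(T) = 2*T/(22 + T) (k(T) = (2*T)/(22 + T) = 2*T/(22 + T))
Y(f) = 151 + f (Y(f) = f + 151 = 151 + f)
Q(R) = 1/(132 + R)
(m + Y(-97))/(k(95) + Q(170)) = (47374 + (151 - 97))/(2*95/(22 + 95) + 1/(132 + 170)) = (47374 + 54)/(2*95/117 + 1/302) = 47428/(2*95*(1/117) + 1/302) = 47428/(190/117 + 1/302) = 47428/(57497/35334) = 47428*(35334/57497) = 1675820952/57497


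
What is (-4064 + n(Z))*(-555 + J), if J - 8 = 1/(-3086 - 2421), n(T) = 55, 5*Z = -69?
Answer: 12076430970/5507 ≈ 2.1929e+6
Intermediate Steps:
Z = -69/5 (Z = (⅕)*(-69) = -69/5 ≈ -13.800)
J = 44055/5507 (J = 8 + 1/(-3086 - 2421) = 8 + 1/(-5507) = 8 - 1/5507 = 44055/5507 ≈ 7.9998)
(-4064 + n(Z))*(-555 + J) = (-4064 + 55)*(-555 + 44055/5507) = -4009*(-3012330/5507) = 12076430970/5507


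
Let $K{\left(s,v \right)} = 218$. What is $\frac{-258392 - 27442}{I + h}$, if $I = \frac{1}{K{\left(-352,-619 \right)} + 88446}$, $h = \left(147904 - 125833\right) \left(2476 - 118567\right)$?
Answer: $\frac{25343185776}{227178842890103} \approx 0.00011156$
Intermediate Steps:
$h = -2562244461$ ($h = 22071 \left(-116091\right) = -2562244461$)
$I = \frac{1}{88664}$ ($I = \frac{1}{218 + 88446} = \frac{1}{88664} \approx 1.1279 \cdot 10^{-5}$)
$\frac{-258392 - 27442}{I + h} = \frac{-258392 - 27442}{\frac{1}{88664} - 2562244461} = - \frac{285834}{- \frac{227178842890103}{88664}} = \left(-285834\right) \left(- \frac{88664}{227178842890103}\right) = \frac{25343185776}{227178842890103}$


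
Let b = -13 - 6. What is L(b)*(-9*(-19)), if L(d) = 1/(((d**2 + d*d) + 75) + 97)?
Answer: 57/298 ≈ 0.19128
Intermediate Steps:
b = -19
L(d) = 1/(172 + 2*d**2) (L(d) = 1/(((d**2 + d**2) + 75) + 97) = 1/((2*d**2 + 75) + 97) = 1/((75 + 2*d**2) + 97) = 1/(172 + 2*d**2))
L(b)*(-9*(-19)) = (1/(2*(86 + (-19)**2)))*(-9*(-19)) = (1/(2*(86 + 361)))*171 = ((1/2)/447)*171 = ((1/2)*(1/447))*171 = (1/894)*171 = 57/298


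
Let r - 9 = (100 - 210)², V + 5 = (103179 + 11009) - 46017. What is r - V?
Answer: -56057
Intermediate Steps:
V = 68166 (V = -5 + ((103179 + 11009) - 46017) = -5 + (114188 - 46017) = -5 + 68171 = 68166)
r = 12109 (r = 9 + (100 - 210)² = 9 + (-110)² = 9 + 12100 = 12109)
r - V = 12109 - 1*68166 = 12109 - 68166 = -56057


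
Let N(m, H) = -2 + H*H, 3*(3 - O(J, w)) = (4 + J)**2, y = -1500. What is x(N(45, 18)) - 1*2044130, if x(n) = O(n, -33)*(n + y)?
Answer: 119050136/3 ≈ 3.9683e+7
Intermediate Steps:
O(J, w) = 3 - (4 + J)**2/3
N(m, H) = -2 + H**2
x(n) = (-1500 + n)*(3 - (4 + n)**2/3) (x(n) = (3 - (4 + n)**2/3)*(n - 1500) = (3 - (4 + n)**2/3)*(-1500 + n) = (-1500 + n)*(3 - (4 + n)**2/3))
x(N(45, 18)) - 1*2044130 = -(-1500 + (-2 + 18**2))*(-9 + (4 + (-2 + 18**2))**2)/3 - 1*2044130 = -(-1500 + (-2 + 324))*(-9 + (4 + (-2 + 324))**2)/3 - 2044130 = -(-1500 + 322)*(-9 + (4 + 322)**2)/3 - 2044130 = -1/3*(-1178)*(-9 + 326**2) - 2044130 = -1/3*(-1178)*(-9 + 106276) - 2044130 = -1/3*(-1178)*106267 - 2044130 = 125182526/3 - 2044130 = 119050136/3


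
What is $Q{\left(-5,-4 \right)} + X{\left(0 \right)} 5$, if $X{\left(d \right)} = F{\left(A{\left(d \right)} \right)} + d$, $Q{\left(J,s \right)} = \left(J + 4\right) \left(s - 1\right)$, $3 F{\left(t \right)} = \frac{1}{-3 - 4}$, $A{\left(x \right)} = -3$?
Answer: $\frac{100}{21} \approx 4.7619$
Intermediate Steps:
$F{\left(t \right)} = - \frac{1}{21}$ ($F{\left(t \right)} = \frac{1}{3 \left(-3 - 4\right)} = \frac{1}{3 \left(-7\right)} = \frac{1}{3} \left(- \frac{1}{7}\right) = - \frac{1}{21}$)
$Q{\left(J,s \right)} = \left(-1 + s\right) \left(4 + J\right)$ ($Q{\left(J,s \right)} = \left(4 + J\right) \left(-1 + s\right) = \left(-1 + s\right) \left(4 + J\right)$)
$X{\left(d \right)} = - \frac{1}{21} + d$
$Q{\left(-5,-4 \right)} + X{\left(0 \right)} 5 = \left(-4 - -5 + 4 \left(-4\right) - -20\right) + \left(- \frac{1}{21} + 0\right) 5 = \left(-4 + 5 - 16 + 20\right) - \frac{5}{21} = 5 - \frac{5}{21} = \frac{100}{21}$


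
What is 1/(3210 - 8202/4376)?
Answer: 2188/7019379 ≈ 0.00031171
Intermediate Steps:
1/(3210 - 8202/4376) = 1/(3210 - 8202*1/4376) = 1/(3210 - 4101/2188) = 1/(7019379/2188) = 2188/7019379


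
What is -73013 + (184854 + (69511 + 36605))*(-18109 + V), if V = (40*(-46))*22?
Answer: -17047714343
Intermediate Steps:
V = -40480 (V = -1840*22 = -40480)
-73013 + (184854 + (69511 + 36605))*(-18109 + V) = -73013 + (184854 + (69511 + 36605))*(-18109 - 40480) = -73013 + (184854 + 106116)*(-58589) = -73013 + 290970*(-58589) = -73013 - 17047641330 = -17047714343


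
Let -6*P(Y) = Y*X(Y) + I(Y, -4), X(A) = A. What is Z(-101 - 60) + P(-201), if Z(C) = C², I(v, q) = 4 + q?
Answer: 38375/2 ≈ 19188.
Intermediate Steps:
P(Y) = -Y²/6 (P(Y) = -(Y*Y + (4 - 4))/6 = -(Y² + 0)/6 = -Y²/6)
Z(-101 - 60) + P(-201) = (-101 - 60)² - ⅙*(-201)² = (-161)² - ⅙*40401 = 25921 - 13467/2 = 38375/2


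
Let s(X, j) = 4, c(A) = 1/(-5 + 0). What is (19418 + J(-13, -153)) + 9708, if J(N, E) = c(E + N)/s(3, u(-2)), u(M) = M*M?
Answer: 582519/20 ≈ 29126.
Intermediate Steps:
c(A) = -1/5 (c(A) = 1/(-5) = -1/5)
u(M) = M**2
J(N, E) = -1/20 (J(N, E) = -1/5/4 = -1/5*1/4 = -1/20)
(19418 + J(-13, -153)) + 9708 = (19418 - 1/20) + 9708 = 388359/20 + 9708 = 582519/20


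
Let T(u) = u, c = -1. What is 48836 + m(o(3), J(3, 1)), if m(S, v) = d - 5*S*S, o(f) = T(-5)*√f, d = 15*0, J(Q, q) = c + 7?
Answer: 48461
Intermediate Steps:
J(Q, q) = 6 (J(Q, q) = -1 + 7 = 6)
d = 0
o(f) = -5*√f
m(S, v) = -5*S² (m(S, v) = 0 - 5*S*S = 0 - 5*S² = -5*S²)
48836 + m(o(3), J(3, 1)) = 48836 - 5*(-5*√3)² = 48836 - 5*75 = 48836 - 375 = 48461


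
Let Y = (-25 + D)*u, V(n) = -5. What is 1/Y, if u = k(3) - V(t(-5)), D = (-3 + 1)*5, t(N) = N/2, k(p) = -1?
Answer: -1/140 ≈ -0.0071429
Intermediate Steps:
t(N) = N/2 (t(N) = N*(1/2) = N/2)
D = -10 (D = -2*5 = -10)
u = 4 (u = -1 - 1*(-5) = -1 + 5 = 4)
Y = -140 (Y = (-25 - 10)*4 = -35*4 = -140)
1/Y = 1/(-140) = -1/140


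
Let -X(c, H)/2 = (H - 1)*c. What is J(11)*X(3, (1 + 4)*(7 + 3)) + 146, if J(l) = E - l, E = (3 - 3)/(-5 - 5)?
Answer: 3380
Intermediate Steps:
E = 0 (E = 0/(-10) = 0*(-⅒) = 0)
X(c, H) = -2*c*(-1 + H) (X(c, H) = -2*(H - 1)*c = -2*(-1 + H)*c = -2*c*(-1 + H))
J(l) = -l (J(l) = 0 - l = -l)
J(11)*X(3, (1 + 4)*(7 + 3)) + 146 = (-1*11)*(2*3*(1 - (1 + 4)*(7 + 3))) + 146 = -22*3*(1 - 5*10) + 146 = -22*3*(1 - 1*50) + 146 = -22*3*(1 - 50) + 146 = -22*3*(-49) + 146 = -11*(-294) + 146 = 3234 + 146 = 3380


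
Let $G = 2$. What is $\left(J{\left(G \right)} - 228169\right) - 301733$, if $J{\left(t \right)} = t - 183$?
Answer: $-530083$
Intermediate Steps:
$J{\left(t \right)} = -183 + t$
$\left(J{\left(G \right)} - 228169\right) - 301733 = \left(\left(-183 + 2\right) - 228169\right) - 301733 = \left(-181 - 228169\right) - 301733 = -228350 - 301733 = -530083$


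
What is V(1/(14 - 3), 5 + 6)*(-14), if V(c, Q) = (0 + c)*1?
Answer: -14/11 ≈ -1.2727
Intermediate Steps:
V(c, Q) = c (V(c, Q) = c*1 = c)
V(1/(14 - 3), 5 + 6)*(-14) = -14/(14 - 3) = -14/11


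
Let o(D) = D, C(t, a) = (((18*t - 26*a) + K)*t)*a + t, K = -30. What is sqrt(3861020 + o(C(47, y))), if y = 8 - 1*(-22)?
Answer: sqrt(3911827) ≈ 1977.8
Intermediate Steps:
y = 30 (y = 8 + 22 = 30)
C(t, a) = t + a*t*(-30 - 26*a + 18*t) (C(t, a) = (((18*t - 26*a) - 30)*t)*a + t = (((-26*a + 18*t) - 30)*t)*a + t = ((-30 - 26*a + 18*t)*t)*a + t = (t*(-30 - 26*a + 18*t))*a + t = a*t*(-30 - 26*a + 18*t) + t = t + a*t*(-30 - 26*a + 18*t))
sqrt(3861020 + o(C(47, y))) = sqrt(3861020 + 47*(1 - 30*30 - 26*30**2 + 18*30*47)) = sqrt(3861020 + 47*(1 - 900 - 26*900 + 25380)) = sqrt(3861020 + 47*(1 - 900 - 23400 + 25380)) = sqrt(3861020 + 47*1081) = sqrt(3861020 + 50807) = sqrt(3911827)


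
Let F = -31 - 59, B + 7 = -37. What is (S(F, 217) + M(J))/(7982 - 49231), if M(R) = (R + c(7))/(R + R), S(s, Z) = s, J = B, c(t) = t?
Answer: 7883/3629912 ≈ 0.0021717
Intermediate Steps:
B = -44 (B = -7 - 37 = -44)
F = -90
J = -44
M(R) = (7 + R)/(2*R) (M(R) = (R + 7)/(R + R) = (7 + R)/((2*R)) = (7 + R)*(1/(2*R)) = (7 + R)/(2*R))
(S(F, 217) + M(J))/(7982 - 49231) = (-90 + (½)*(7 - 44)/(-44))/(7982 - 49231) = (-90 + (½)*(-1/44)*(-37))/(-41249) = (-90 + 37/88)*(-1/41249) = -7883/88*(-1/41249) = 7883/3629912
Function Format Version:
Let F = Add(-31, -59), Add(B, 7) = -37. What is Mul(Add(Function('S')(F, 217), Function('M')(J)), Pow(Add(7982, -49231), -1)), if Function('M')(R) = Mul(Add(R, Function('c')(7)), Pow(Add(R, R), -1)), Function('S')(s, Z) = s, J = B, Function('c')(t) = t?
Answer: Rational(7883, 3629912) ≈ 0.0021717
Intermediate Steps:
B = -44 (B = Add(-7, -37) = -44)
F = -90
J = -44
Function('M')(R) = Mul(Rational(1, 2), Pow(R, -1), Add(7, R)) (Function('M')(R) = Mul(Add(R, 7), Pow(Add(R, R), -1)) = Mul(Add(7, R), Pow(Mul(2, R), -1)) = Mul(Add(7, R), Mul(Rational(1, 2), Pow(R, -1))) = Mul(Rational(1, 2), Pow(R, -1), Add(7, R)))
Mul(Add(Function('S')(F, 217), Function('M')(J)), Pow(Add(7982, -49231), -1)) = Mul(Add(-90, Mul(Rational(1, 2), Pow(-44, -1), Add(7, -44))), Pow(Add(7982, -49231), -1)) = Mul(Add(-90, Mul(Rational(1, 2), Rational(-1, 44), -37)), Pow(-41249, -1)) = Mul(Add(-90, Rational(37, 88)), Rational(-1, 41249)) = Mul(Rational(-7883, 88), Rational(-1, 41249)) = Rational(7883, 3629912)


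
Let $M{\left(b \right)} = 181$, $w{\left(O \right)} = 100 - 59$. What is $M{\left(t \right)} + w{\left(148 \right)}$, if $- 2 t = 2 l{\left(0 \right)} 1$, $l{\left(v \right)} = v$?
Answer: $222$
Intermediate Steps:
$t = 0$ ($t = - \frac{2 \cdot 0 \cdot 1}{2} = - \frac{0 \cdot 1}{2} = \left(- \frac{1}{2}\right) 0 = 0$)
$w{\left(O \right)} = 41$
$M{\left(t \right)} + w{\left(148 \right)} = 181 + 41 = 222$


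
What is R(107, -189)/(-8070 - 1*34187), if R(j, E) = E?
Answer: 189/42257 ≈ 0.0044726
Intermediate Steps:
R(107, -189)/(-8070 - 1*34187) = -189/(-8070 - 1*34187) = -189/(-8070 - 34187) = -189/(-42257) = -189*(-1/42257) = 189/42257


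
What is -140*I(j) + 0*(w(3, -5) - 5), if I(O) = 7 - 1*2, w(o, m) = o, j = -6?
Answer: -700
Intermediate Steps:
I(O) = 5 (I(O) = 7 - 2 = 5)
-140*I(j) + 0*(w(3, -5) - 5) = -140*5 + 0*(3 - 5) = -700 + 0*(-2) = -700 + 0 = -700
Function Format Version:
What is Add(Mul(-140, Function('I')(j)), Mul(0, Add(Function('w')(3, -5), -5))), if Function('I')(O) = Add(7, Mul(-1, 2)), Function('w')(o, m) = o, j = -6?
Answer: -700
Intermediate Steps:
Function('I')(O) = 5 (Function('I')(O) = Add(7, -2) = 5)
Add(Mul(-140, Function('I')(j)), Mul(0, Add(Function('w')(3, -5), -5))) = Add(Mul(-140, 5), Mul(0, Add(3, -5))) = Add(-700, Mul(0, -2)) = Add(-700, 0) = -700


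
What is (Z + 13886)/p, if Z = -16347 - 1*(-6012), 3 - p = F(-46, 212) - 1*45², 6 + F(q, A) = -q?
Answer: 3551/1988 ≈ 1.7862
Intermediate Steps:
F(q, A) = -6 - q
p = 1988 (p = 3 - ((-6 - 1*(-46)) - 1*45²) = 3 - ((-6 + 46) - 1*2025) = 3 - (40 - 2025) = 3 - 1*(-1985) = 3 + 1985 = 1988)
Z = -10335 (Z = -16347 + 6012 = -10335)
(Z + 13886)/p = (-10335 + 13886)/1988 = 3551*(1/1988) = 3551/1988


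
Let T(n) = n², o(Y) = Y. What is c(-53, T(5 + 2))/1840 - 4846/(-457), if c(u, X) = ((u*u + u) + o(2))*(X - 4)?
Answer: 6563491/84088 ≈ 78.055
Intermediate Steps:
c(u, X) = (-4 + X)*(2 + u + u²) (c(u, X) = ((u*u + u) + 2)*(X - 4) = ((u² + u) + 2)*(-4 + X) = ((u + u²) + 2)*(-4 + X) = (2 + u + u²)*(-4 + X) = (-4 + X)*(2 + u + u²))
c(-53, T(5 + 2))/1840 - 4846/(-457) = (-8 - 4*(-53) - 4*(-53)² + 2*(5 + 2)² + (5 + 2)²*(-53) + (5 + 2)²*(-53)²)/1840 - 4846/(-457) = (-8 + 212 - 4*2809 + 2*7² + 7²*(-53) + 7²*2809)*(1/1840) - 4846*(-1/457) = (-8 + 212 - 11236 + 2*49 + 49*(-53) + 49*2809)*(1/1840) + 4846/457 = (-8 + 212 - 11236 + 98 - 2597 + 137641)*(1/1840) + 4846/457 = 124110*(1/1840) + 4846/457 = 12411/184 + 4846/457 = 6563491/84088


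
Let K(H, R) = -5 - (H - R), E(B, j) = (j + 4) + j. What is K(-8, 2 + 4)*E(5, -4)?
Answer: -36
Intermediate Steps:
E(B, j) = 4 + 2*j (E(B, j) = (4 + j) + j = 4 + 2*j)
K(H, R) = -5 + R - H (K(H, R) = -5 + (R - H) = -5 + R - H)
K(-8, 2 + 4)*E(5, -4) = (-5 + (2 + 4) - 1*(-8))*(4 + 2*(-4)) = (-5 + 6 + 8)*(4 - 8) = 9*(-4) = -36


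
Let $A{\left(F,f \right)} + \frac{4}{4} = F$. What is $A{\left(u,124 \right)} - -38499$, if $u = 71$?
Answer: $38569$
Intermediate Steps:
$A{\left(F,f \right)} = -1 + F$
$A{\left(u,124 \right)} - -38499 = \left(-1 + 71\right) - -38499 = 70 + 38499 = 38569$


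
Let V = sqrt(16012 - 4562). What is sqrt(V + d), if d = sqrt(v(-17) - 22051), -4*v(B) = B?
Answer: sqrt(20*sqrt(458) + 2*I*sqrt(88187))/2 ≈ 12.042 + 6.1651*I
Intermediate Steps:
v(B) = -B/4
V = 5*sqrt(458) (V = sqrt(11450) = 5*sqrt(458) ≈ 107.00)
d = I*sqrt(88187)/2 (d = sqrt(-1/4*(-17) - 22051) = sqrt(17/4 - 22051) = sqrt(-88187/4) = I*sqrt(88187)/2 ≈ 148.48*I)
sqrt(V + d) = sqrt(5*sqrt(458) + I*sqrt(88187)/2)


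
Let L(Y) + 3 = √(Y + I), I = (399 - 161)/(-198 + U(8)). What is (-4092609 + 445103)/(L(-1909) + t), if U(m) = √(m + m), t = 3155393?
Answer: -279100620965495/241444786809748 + 5471259*I*√499259/241444786809748 ≈ -1.156 + 1.6012e-5*I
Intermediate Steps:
U(m) = √2*√m (U(m) = √(2*m) = √2*√m)
I = -119/97 (I = (399 - 161)/(-198 + √2*√8) = 238/(-198 + √2*(2*√2)) = 238/(-198 + 4) = 238/(-194) = 238*(-1/194) = -119/97 ≈ -1.2268)
L(Y) = -3 + √(-119/97 + Y) (L(Y) = -3 + √(Y - 119/97) = -3 + √(-119/97 + Y))
(-4092609 + 445103)/(L(-1909) + t) = (-4092609 + 445103)/((-3 + √(-11543 + 9409*(-1909))/97) + 3155393) = -3647506/((-3 + √(-11543 - 17961781)/97) + 3155393) = -3647506/((-3 + √(-17973324)/97) + 3155393) = -3647506/((-3 + (6*I*√499259)/97) + 3155393) = -3647506/((-3 + 6*I*√499259/97) + 3155393) = -3647506/(3155390 + 6*I*√499259/97)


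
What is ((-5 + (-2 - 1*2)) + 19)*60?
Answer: 600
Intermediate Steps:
((-5 + (-2 - 1*2)) + 19)*60 = ((-5 + (-2 - 2)) + 19)*60 = ((-5 - 4) + 19)*60 = (-9 + 19)*60 = 10*60 = 600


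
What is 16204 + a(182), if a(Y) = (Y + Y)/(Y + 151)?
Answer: 5396296/333 ≈ 16205.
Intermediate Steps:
a(Y) = 2*Y/(151 + Y) (a(Y) = (2*Y)/(151 + Y) = 2*Y/(151 + Y))
16204 + a(182) = 16204 + 2*182/(151 + 182) = 16204 + 2*182/333 = 16204 + 2*182*(1/333) = 16204 + 364/333 = 5396296/333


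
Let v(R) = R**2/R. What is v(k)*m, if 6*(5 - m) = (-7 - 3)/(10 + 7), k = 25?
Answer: 6500/51 ≈ 127.45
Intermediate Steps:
v(R) = R
m = 260/51 (m = 5 - (-7 - 3)/(6*(10 + 7)) = 5 - (-5)/(3*17) = 5 - 1/6*(-10/17) = 5 + 5/51 = 260/51 ≈ 5.0980)
v(k)*m = 25*(260/51) = 6500/51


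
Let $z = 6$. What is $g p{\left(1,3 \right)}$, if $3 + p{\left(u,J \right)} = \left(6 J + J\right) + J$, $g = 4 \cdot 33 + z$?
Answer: $2898$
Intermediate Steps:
$g = 138$ ($g = 4 \cdot 33 + 6 = 132 + 6 = 138$)
$p{\left(u,J \right)} = -3 + 8 J$ ($p{\left(u,J \right)} = -3 + \left(\left(6 J + J\right) + J\right) = -3 + \left(7 J + J\right) = -3 + 8 J$)
$g p{\left(1,3 \right)} = 138 \left(-3 + 8 \cdot 3\right) = 138 \left(-3 + 24\right) = 138 \cdot 21 = 2898$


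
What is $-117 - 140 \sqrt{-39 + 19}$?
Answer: $-117 - 280 i \sqrt{5} \approx -117.0 - 626.1 i$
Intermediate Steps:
$-117 - 140 \sqrt{-39 + 19} = -117 - 140 \sqrt{-20} = -117 - 140 \cdot 2 i \sqrt{5} = -117 - 280 i \sqrt{5}$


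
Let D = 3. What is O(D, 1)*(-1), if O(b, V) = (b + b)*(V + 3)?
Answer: -24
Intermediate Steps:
O(b, V) = 2*b*(3 + V) (O(b, V) = (2*b)*(3 + V) = 2*b*(3 + V))
O(D, 1)*(-1) = (2*3*(3 + 1))*(-1) = (2*3*4)*(-1) = 24*(-1) = -24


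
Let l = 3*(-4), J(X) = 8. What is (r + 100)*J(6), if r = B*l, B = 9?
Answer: -64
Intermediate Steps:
l = -12
r = -108 (r = 9*(-12) = -108)
(r + 100)*J(6) = (-108 + 100)*8 = -8*8 = -64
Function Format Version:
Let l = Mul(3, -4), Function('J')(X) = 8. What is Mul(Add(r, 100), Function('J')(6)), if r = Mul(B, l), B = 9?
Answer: -64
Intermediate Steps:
l = -12
r = -108 (r = Mul(9, -12) = -108)
Mul(Add(r, 100), Function('J')(6)) = Mul(Add(-108, 100), 8) = Mul(-8, 8) = -64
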